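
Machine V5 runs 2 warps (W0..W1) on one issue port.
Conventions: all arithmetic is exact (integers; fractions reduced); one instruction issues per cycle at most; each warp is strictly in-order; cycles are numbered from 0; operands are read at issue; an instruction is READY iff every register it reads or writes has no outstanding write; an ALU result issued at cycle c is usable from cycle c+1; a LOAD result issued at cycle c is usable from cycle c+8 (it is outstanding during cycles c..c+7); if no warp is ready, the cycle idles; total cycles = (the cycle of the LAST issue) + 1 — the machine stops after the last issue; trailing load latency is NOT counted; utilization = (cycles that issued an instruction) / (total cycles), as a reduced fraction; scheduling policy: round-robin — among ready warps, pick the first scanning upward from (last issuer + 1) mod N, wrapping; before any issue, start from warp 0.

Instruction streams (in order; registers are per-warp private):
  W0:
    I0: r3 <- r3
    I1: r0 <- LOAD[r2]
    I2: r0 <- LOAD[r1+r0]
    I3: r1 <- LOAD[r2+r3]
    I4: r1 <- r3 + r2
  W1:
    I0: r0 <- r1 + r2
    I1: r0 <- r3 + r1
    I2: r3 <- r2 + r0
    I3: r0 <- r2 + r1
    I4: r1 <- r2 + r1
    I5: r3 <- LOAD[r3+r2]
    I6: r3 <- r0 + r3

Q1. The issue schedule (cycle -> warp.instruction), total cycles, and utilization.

cycle 0: W0.I0
cycle 1: W1.I0
cycle 2: W0.I1
cycle 3: W1.I1
cycle 4: W1.I2
cycle 5: W1.I3
cycle 6: W1.I4
cycle 7: W1.I5
cycle 8: idle
cycle 9: idle
cycle 10: W0.I2
cycle 11: W0.I3
cycle 12: idle
cycle 13: idle
cycle 14: idle
cycle 15: W1.I6
cycle 16: idle
cycle 17: idle
cycle 18: idle
cycle 19: W0.I4

Answer: 20 cycles, utilization 3/5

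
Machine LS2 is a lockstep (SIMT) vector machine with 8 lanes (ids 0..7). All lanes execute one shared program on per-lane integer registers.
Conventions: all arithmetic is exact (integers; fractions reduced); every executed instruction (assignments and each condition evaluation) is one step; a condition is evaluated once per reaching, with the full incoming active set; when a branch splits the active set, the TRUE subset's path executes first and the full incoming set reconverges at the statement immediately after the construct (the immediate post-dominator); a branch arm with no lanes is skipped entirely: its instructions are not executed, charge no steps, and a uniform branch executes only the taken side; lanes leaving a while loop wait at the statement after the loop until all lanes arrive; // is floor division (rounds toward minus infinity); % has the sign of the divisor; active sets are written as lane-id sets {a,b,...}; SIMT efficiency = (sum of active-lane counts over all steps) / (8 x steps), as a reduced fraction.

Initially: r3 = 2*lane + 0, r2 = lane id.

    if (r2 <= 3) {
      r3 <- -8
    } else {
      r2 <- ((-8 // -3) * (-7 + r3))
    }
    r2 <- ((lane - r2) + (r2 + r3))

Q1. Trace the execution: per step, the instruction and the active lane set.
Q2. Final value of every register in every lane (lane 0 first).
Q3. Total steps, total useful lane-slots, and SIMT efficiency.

step 0: eval (r2 <= 3)               {0,1,2,3,4,5,6,7}
step 1: r3 <- -8                     {0,1,2,3}
step 2: r2 <- ((-8 // -3) * (-7 + r3)) {4,5,6,7}
step 3: r2 <- ((lane - r2) + (r2 + r3)) {0,1,2,3,4,5,6,7}

Answer: 4 steps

r3: -8,-8,-8,-8,8,10,12,14
r2: -8,-7,-6,-5,12,15,18,21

steps = 4; useful = 24; efficiency = 24/32 = 3/4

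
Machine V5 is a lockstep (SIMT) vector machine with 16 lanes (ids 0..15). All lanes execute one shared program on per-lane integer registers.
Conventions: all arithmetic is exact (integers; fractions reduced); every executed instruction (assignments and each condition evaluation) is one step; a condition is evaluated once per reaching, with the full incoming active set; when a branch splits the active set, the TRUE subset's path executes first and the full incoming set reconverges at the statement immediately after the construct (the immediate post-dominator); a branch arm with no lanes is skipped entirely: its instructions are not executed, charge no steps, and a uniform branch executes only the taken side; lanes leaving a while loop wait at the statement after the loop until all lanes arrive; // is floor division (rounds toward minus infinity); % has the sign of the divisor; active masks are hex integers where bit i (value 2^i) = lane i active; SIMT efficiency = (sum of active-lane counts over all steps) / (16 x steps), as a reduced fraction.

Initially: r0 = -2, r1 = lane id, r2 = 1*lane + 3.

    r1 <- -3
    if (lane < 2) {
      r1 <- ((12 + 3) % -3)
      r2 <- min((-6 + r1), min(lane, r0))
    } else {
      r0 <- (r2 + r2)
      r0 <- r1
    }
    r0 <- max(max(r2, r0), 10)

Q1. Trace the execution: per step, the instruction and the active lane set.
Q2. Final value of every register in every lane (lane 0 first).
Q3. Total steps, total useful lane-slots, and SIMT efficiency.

step 0: r1 <- -3                     0xffff
step 1: eval (lane < 2)              0xffff
step 2: r1 <- ((12 + 3) % -3)        0x0003
step 3: r2 <- min((-6 + r1), min(lane, r0)) 0x0003
step 4: r0 <- (r2 + r2)              0xfffc
step 5: r0 <- r1                     0xfffc
step 6: r0 <- max(max(r2, r0), 10)   0xffff

Answer: 7 steps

r0: 10,10,10,10,10,10,10,10,11,12,13,14,15,16,17,18
r1: 0,0,-3,-3,-3,-3,-3,-3,-3,-3,-3,-3,-3,-3,-3,-3
r2: -6,-6,5,6,7,8,9,10,11,12,13,14,15,16,17,18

steps = 7; useful = 80; efficiency = 80/112 = 5/7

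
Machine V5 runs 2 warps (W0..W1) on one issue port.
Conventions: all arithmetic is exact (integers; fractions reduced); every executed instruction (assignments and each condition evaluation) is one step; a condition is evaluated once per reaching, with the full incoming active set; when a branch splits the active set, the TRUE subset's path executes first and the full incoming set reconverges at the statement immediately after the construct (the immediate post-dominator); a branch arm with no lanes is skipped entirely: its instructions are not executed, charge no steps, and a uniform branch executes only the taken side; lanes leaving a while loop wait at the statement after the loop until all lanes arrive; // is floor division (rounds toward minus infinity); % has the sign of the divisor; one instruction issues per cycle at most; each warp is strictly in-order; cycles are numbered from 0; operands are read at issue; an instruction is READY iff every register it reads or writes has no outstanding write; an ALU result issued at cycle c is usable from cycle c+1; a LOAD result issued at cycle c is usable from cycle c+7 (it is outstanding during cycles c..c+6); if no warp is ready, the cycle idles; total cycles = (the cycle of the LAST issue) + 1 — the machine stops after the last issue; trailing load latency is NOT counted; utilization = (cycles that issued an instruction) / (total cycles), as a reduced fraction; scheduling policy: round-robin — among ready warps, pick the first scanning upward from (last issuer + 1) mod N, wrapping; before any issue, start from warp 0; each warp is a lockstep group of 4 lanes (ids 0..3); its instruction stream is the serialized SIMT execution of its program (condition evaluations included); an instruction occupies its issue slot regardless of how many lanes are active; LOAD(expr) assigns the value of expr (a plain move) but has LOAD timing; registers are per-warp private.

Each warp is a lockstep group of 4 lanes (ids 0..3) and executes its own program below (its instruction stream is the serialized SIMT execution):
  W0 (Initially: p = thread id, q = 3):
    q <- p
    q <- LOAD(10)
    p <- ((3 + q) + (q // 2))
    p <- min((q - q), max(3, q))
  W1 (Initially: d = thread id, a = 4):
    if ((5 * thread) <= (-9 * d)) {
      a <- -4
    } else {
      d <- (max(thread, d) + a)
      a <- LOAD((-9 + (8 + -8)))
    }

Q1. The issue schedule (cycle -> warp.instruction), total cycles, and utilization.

cycle 0: W0.I0
cycle 1: W1.I0
cycle 2: W0.I1
cycle 3: W1.I1
cycle 4: W1.I2
cycle 5: W1.I3
cycle 6: idle
cycle 7: idle
cycle 8: idle
cycle 9: W0.I2
cycle 10: W0.I3

Answer: 11 cycles, utilization 8/11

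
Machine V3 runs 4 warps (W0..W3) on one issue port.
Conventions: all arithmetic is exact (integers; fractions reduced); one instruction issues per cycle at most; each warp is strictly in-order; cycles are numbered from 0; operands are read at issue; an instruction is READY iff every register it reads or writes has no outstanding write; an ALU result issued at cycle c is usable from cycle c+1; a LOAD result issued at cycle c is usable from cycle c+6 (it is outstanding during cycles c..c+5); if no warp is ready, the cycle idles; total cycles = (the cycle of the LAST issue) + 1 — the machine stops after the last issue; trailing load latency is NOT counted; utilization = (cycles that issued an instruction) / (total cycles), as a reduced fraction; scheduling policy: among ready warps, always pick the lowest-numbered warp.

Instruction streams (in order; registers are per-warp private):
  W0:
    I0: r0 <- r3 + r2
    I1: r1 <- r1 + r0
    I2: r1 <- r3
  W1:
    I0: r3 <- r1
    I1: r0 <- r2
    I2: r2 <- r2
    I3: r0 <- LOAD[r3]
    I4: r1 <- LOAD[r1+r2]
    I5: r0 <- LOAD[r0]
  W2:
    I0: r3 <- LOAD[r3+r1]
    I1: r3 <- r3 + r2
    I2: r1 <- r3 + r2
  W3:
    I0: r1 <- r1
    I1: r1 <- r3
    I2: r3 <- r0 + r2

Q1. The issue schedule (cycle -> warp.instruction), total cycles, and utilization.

cycle 0: W0.I0
cycle 1: W0.I1
cycle 2: W0.I2
cycle 3: W1.I0
cycle 4: W1.I1
cycle 5: W1.I2
cycle 6: W1.I3
cycle 7: W1.I4
cycle 8: W2.I0
cycle 9: W3.I0
cycle 10: W3.I1
cycle 11: W3.I2
cycle 12: W1.I5
cycle 13: idle
cycle 14: W2.I1
cycle 15: W2.I2

Answer: 16 cycles, utilization 15/16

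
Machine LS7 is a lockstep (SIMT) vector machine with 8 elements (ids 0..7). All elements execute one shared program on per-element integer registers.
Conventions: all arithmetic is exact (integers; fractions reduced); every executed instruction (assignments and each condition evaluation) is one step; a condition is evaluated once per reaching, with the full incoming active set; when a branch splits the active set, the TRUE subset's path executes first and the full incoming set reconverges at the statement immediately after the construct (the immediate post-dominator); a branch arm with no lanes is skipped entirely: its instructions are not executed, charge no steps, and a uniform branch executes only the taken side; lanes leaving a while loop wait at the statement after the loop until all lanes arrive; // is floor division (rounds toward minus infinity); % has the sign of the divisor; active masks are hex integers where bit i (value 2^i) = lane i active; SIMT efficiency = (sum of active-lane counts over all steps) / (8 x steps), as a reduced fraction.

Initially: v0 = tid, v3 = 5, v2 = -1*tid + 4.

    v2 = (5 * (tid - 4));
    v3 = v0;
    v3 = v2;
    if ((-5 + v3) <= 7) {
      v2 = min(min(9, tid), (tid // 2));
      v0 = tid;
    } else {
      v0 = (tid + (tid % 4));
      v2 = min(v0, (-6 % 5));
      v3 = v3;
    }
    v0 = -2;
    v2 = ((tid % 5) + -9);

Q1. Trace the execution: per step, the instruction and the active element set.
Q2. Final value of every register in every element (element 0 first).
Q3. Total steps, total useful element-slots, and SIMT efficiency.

step 0: v2 <- (5 * (tid - 4))        0xff
step 1: v3 <- v0                     0xff
step 2: v3 <- v2                     0xff
step 3: eval ((-5 + v3) <= 7)        0xff
step 4: v2 <- min(min(9, tid), (tid // 2)) 0x7f
step 5: v0 <- tid                    0x7f
step 6: v0 <- (tid + (tid % 4))      0x80
step 7: v2 <- min(v0, (-6 % 5))      0x80
step 8: v3 <- v3                     0x80
step 9: v0 <- -2                     0xff
step 10: v2 <- ((tid % 5) + -9)       0xff

Answer: 11 steps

v0: -2,-2,-2,-2,-2,-2,-2,-2
v3: -20,-15,-10,-5,0,5,10,15
v2: -9,-8,-7,-6,-5,-9,-8,-7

steps = 11; useful = 65; efficiency = 65/88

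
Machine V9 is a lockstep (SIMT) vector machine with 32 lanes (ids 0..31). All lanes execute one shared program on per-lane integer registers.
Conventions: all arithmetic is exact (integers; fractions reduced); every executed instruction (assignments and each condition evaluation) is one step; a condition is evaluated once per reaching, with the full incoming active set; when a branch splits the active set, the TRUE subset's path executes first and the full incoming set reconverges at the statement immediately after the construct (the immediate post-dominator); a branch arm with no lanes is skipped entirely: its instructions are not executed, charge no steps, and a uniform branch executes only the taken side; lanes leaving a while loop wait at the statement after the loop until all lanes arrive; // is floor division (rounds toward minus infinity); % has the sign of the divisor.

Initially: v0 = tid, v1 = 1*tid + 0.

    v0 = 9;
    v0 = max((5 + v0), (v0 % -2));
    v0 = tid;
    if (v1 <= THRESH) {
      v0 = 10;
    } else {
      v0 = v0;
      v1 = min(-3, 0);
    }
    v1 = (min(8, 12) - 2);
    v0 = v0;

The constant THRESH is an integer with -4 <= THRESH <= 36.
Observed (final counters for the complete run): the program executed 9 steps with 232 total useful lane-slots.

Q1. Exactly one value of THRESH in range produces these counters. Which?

Answer: THRESH = 23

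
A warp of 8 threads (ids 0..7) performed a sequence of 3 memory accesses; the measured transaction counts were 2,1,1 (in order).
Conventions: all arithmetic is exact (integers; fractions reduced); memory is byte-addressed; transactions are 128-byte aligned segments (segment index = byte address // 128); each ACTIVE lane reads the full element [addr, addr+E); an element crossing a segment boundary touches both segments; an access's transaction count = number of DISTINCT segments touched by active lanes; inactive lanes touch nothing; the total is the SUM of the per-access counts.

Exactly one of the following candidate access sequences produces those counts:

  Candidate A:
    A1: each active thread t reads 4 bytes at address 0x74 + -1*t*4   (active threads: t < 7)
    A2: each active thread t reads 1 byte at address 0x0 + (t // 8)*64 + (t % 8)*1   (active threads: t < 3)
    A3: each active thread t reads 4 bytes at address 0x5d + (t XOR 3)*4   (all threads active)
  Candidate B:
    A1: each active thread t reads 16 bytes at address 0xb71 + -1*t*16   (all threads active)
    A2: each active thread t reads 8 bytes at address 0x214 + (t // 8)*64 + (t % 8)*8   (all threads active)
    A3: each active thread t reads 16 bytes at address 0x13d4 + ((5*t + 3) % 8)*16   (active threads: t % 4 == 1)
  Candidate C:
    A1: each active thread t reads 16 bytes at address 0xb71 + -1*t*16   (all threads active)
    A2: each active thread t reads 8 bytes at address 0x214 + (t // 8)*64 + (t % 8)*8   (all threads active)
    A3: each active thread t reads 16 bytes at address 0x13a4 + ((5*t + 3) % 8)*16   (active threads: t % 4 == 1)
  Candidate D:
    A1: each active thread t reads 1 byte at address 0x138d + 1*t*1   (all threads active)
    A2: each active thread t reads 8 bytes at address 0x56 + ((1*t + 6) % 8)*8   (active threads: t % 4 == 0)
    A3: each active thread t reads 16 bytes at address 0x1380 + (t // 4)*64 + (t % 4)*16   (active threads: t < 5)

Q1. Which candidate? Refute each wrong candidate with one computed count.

A: A1 gives 1 transaction, not 2
B: A3 gives 2 transactions, not 1
D: A1 gives 1 transaction, not 2
C: all counts match (2,1,1)

Answer: C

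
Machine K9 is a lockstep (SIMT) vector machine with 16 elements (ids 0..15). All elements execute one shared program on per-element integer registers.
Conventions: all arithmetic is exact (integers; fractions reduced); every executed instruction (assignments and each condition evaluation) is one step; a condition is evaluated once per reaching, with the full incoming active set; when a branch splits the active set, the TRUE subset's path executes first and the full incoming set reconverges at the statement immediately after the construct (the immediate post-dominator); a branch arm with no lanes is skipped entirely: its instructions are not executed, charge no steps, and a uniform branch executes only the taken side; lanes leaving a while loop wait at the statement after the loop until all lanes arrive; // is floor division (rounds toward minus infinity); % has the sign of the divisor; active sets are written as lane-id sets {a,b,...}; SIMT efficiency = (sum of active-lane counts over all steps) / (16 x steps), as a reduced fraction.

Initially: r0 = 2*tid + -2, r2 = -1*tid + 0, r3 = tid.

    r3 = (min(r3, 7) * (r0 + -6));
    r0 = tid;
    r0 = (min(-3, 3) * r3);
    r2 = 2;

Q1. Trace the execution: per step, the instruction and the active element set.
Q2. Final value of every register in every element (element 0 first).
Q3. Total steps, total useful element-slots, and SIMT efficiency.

step 0: r3 <- (min(r3, 7) * (r0 + -6)) {0,1,2,3,4,5,6,7,8,9,10,11,12,13,14,15}
step 1: r0 <- tid                    {0,1,2,3,4,5,6,7,8,9,10,11,12,13,14,15}
step 2: r0 <- (min(-3, 3) * r3)      {0,1,2,3,4,5,6,7,8,9,10,11,12,13,14,15}
step 3: r2 <- 2                      {0,1,2,3,4,5,6,7,8,9,10,11,12,13,14,15}

Answer: 4 steps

r0: 0,18,24,18,0,-30,-72,-126,-168,-210,-252,-294,-336,-378,-420,-462
r2: 2,2,2,2,2,2,2,2,2,2,2,2,2,2,2,2
r3: 0,-6,-8,-6,0,10,24,42,56,70,84,98,112,126,140,154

steps = 4; useful = 64; efficiency = 64/64 = 1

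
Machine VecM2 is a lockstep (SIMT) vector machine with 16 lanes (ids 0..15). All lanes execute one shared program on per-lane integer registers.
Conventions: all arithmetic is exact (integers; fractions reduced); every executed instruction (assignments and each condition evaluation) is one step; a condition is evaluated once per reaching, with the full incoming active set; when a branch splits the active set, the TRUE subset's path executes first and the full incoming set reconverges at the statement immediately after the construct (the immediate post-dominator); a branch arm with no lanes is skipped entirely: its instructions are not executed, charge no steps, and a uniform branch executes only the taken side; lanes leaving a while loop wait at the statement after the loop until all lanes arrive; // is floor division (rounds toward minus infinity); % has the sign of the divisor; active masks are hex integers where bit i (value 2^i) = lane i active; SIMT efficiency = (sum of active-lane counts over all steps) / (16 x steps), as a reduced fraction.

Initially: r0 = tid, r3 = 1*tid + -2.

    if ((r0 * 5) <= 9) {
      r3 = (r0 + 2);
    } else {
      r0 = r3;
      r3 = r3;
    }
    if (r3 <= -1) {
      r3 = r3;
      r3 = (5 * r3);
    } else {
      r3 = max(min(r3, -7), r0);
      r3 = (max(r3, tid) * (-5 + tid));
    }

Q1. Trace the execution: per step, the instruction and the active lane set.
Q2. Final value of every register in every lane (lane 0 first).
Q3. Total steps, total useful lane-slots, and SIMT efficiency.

step 0: eval ((r0 * 5) <= 9)         0xffff
step 1: r3 <- (r0 + 2)               0x0003
step 2: r0 <- r3                     0xfffc
step 3: r3 <- r3                     0xfffc
step 4: eval (r3 <= -1)              0xffff
step 5: r3 <- max(min(r3, -7), r0)   0xffff
step 6: r3 <- (max(r3, tid) * (-5 + tid)) 0xffff

Answer: 7 steps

r0: 0,1,0,1,2,3,4,5,6,7,8,9,10,11,12,13
r3: 0,-4,-6,-6,-4,0,6,14,24,36,50,66,84,104,126,150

steps = 7; useful = 94; efficiency = 94/112 = 47/56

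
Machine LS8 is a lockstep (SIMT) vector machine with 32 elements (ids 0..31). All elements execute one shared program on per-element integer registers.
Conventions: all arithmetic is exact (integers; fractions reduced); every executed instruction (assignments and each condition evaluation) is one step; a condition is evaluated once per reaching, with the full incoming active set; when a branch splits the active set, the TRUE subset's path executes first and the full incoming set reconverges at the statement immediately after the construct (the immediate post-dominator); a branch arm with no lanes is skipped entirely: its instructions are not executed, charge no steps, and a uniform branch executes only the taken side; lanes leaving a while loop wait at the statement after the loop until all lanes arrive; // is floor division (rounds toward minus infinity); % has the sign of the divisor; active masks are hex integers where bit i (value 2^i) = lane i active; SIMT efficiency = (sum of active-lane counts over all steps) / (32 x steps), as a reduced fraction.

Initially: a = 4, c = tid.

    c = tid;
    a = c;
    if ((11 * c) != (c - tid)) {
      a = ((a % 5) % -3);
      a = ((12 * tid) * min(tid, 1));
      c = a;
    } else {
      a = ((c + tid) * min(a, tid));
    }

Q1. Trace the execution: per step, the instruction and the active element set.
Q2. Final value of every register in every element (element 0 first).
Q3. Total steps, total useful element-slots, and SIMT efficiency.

step 0: c <- tid                     0xffffffff
step 1: a <- c                       0xffffffff
step 2: eval ((11 * c) != (c - tid)) 0xffffffff
step 3: a <- ((a % 5) % -3)          0xfffffffe
step 4: a <- ((12 * tid) * min(tid, 1)) 0xfffffffe
step 5: c <- a                       0xfffffffe
step 6: a <- ((c + tid) * min(a, tid)) 0x00000001

Answer: 7 steps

a: 0,12,24,36,48,60,72,84,96,108,120,132,144,156,168,180,192,204,216,228,240,252,264,276,288,300,312,324,336,348,360,372
c: 0,12,24,36,48,60,72,84,96,108,120,132,144,156,168,180,192,204,216,228,240,252,264,276,288,300,312,324,336,348,360,372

steps = 7; useful = 190; efficiency = 190/224 = 95/112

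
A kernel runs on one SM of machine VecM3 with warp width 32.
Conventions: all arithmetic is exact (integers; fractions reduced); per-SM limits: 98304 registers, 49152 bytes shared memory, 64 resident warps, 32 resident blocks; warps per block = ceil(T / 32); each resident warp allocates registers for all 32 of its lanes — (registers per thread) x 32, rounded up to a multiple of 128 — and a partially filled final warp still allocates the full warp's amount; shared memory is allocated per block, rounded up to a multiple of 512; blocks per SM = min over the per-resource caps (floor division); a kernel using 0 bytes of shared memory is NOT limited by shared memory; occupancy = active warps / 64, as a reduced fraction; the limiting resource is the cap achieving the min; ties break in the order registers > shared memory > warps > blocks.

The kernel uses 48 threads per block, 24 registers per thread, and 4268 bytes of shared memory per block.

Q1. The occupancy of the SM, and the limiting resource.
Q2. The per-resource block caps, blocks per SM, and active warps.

Answer: occupancy 5/16, limited by shared memory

registers: 64 blocks
shared memory: 10 blocks
warps: 32 blocks
blocks: 32 blocks

Answer: 10 blocks, 20 active warps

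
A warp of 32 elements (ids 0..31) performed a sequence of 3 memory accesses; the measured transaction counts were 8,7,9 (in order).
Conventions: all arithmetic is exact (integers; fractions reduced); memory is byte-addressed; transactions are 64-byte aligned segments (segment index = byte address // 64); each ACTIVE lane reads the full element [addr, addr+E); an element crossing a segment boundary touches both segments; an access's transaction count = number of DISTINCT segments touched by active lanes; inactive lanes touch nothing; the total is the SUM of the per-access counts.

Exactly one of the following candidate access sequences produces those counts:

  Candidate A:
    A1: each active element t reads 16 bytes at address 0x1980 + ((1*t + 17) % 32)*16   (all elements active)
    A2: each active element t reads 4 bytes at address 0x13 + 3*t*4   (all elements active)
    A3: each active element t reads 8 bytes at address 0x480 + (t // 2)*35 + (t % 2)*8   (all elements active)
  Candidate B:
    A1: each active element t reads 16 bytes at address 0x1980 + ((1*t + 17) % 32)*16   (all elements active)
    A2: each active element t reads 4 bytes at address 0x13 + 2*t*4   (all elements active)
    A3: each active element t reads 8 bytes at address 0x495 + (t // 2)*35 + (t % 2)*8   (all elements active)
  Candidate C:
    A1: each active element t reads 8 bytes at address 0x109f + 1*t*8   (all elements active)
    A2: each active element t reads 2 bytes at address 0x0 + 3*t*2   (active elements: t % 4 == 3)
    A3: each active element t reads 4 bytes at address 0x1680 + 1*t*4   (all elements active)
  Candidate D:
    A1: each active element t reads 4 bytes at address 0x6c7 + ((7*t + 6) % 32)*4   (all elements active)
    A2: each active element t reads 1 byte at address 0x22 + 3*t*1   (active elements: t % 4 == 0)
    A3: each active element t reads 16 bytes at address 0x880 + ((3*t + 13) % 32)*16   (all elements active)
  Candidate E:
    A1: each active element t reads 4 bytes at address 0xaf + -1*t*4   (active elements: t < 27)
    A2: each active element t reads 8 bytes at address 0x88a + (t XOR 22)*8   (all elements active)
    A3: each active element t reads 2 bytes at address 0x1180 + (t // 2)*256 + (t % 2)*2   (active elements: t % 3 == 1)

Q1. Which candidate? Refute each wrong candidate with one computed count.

B: A2 gives 5 transactions, not 7
C: A1 gives 5 transactions, not 8
D: A1 gives 3 transactions, not 8
E: A1 gives 2 transactions, not 8
A: all counts match (8,7,9)

Answer: A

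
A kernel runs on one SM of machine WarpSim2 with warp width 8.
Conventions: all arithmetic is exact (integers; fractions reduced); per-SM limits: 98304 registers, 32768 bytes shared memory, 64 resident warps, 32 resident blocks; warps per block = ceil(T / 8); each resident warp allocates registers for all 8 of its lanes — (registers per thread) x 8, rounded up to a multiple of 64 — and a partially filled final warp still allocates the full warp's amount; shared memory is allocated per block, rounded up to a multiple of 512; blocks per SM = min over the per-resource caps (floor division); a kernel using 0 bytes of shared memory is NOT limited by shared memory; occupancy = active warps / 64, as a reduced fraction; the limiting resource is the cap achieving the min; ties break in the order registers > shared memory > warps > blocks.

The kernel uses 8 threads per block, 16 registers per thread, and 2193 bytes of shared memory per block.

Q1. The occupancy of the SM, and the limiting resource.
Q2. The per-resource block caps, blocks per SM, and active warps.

Answer: occupancy 3/16, limited by shared memory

registers: 768 blocks
shared memory: 12 blocks
warps: 64 blocks
blocks: 32 blocks

Answer: 12 blocks, 12 active warps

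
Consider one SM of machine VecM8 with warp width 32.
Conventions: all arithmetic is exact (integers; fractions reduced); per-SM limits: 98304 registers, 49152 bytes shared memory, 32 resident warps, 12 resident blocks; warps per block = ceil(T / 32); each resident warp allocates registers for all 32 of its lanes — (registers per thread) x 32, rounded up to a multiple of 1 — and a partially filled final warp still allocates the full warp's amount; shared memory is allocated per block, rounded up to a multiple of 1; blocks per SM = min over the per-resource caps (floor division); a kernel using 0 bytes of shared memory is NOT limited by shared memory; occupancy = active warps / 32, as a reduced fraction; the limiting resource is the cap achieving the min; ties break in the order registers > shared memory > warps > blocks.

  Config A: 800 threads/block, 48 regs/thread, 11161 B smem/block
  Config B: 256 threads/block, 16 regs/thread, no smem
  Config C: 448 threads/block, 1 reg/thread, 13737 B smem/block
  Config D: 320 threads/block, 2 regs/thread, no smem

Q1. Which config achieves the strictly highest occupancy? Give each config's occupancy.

occupancies: A 25/32, B 1, C 7/8, D 15/16

Answer: B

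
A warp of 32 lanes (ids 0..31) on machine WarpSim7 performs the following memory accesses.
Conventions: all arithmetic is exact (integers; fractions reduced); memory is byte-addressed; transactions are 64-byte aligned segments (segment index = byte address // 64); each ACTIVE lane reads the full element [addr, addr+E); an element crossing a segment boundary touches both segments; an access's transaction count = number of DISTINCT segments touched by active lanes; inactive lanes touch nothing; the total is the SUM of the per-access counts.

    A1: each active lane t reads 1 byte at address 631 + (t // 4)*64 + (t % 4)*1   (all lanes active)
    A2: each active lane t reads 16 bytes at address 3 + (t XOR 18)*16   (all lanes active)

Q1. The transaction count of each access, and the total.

A1: 8 transactions
A2: 9 transactions

Answer: 8,9; total 17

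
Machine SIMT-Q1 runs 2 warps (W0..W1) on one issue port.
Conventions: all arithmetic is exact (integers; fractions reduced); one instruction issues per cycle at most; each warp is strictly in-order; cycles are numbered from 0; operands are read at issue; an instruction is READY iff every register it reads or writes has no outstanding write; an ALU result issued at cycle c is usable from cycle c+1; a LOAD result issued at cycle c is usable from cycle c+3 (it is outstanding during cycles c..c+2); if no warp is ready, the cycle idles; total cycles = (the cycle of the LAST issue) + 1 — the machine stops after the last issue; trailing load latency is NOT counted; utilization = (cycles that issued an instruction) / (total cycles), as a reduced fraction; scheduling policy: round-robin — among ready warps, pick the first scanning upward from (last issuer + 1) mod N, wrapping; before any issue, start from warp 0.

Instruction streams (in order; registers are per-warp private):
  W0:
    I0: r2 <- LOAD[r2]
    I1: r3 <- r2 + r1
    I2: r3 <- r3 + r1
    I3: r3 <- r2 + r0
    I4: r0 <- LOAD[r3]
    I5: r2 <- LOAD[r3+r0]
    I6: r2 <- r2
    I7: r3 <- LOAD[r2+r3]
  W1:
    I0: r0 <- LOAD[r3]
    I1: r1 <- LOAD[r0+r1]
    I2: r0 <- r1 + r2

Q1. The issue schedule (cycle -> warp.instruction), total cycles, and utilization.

cycle 0: W0.I0
cycle 1: W1.I0
cycle 2: idle
cycle 3: W0.I1
cycle 4: W1.I1
cycle 5: W0.I2
cycle 6: W0.I3
cycle 7: W1.I2
cycle 8: W0.I4
cycle 9: idle
cycle 10: idle
cycle 11: W0.I5
cycle 12: idle
cycle 13: idle
cycle 14: W0.I6
cycle 15: W0.I7

Answer: 16 cycles, utilization 11/16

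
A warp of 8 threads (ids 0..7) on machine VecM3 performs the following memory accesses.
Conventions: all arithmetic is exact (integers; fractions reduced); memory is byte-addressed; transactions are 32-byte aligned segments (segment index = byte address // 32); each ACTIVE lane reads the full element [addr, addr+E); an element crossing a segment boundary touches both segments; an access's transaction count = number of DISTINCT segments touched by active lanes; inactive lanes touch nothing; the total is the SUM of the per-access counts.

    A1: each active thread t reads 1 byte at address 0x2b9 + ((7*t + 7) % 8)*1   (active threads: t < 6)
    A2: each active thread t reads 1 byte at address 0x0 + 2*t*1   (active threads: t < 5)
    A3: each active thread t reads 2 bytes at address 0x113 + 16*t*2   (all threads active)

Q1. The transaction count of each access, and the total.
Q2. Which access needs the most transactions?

A1: 2 transactions
A2: 1 transaction
A3: 8 transactions

Answer: 2,1,8; total 11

Answer: A3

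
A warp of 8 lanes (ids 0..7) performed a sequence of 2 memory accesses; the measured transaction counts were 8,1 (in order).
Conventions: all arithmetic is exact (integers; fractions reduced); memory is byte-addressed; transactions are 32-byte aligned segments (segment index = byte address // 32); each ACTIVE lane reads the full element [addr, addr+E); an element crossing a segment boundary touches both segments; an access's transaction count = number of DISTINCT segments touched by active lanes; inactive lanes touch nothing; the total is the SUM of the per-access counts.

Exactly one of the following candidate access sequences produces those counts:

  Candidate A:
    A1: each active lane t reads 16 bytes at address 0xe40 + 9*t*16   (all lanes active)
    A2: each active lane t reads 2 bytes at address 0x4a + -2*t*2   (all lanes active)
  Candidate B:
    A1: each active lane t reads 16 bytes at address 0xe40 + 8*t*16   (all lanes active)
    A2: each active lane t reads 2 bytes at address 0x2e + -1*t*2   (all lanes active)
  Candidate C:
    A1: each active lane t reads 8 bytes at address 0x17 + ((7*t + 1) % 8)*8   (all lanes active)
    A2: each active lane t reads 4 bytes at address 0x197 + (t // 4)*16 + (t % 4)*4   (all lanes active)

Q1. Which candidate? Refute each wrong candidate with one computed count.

A: A2 gives 2 transactions, not 1
C: A1 gives 3 transactions, not 8
B: all counts match (8,1)

Answer: B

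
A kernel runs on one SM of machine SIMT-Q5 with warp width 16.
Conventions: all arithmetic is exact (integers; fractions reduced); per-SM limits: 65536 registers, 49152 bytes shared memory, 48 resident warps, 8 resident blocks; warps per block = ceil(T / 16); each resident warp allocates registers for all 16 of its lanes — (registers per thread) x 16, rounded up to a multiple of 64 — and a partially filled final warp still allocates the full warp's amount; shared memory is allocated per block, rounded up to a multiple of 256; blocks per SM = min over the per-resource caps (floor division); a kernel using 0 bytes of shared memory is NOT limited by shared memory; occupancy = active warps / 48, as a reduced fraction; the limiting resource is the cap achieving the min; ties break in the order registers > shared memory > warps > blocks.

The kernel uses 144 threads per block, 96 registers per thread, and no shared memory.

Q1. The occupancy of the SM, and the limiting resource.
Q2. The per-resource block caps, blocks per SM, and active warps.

Answer: occupancy 3/4, limited by registers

registers: 4 blocks
shared memory: no limit (kernel uses none)
warps: 5 blocks
blocks: 8 blocks

Answer: 4 blocks, 36 active warps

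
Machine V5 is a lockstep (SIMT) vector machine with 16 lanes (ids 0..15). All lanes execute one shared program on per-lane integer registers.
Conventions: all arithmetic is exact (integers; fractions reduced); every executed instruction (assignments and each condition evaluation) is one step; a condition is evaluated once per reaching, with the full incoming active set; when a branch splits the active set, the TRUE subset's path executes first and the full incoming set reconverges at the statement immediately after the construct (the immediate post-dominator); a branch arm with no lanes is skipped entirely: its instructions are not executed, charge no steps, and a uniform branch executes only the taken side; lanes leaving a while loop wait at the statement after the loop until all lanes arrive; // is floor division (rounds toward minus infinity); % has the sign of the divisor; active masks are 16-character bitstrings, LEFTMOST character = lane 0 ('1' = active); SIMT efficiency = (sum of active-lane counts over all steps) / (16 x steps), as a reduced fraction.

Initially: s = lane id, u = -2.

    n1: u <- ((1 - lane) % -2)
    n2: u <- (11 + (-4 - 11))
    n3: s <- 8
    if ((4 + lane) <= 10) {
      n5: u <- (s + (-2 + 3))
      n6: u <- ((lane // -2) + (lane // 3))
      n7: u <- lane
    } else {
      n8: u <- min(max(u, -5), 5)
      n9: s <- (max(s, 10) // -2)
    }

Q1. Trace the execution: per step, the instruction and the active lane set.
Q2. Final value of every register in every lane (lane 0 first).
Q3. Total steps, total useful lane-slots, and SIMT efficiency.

step 0: u <- ((1 - lane) % -2)       1111111111111111
step 1: u <- (11 + (-4 - 11))        1111111111111111
step 2: s <- 8                       1111111111111111
step 3: eval ((4 + lane) <= 10)      1111111111111111
step 4: u <- (s + (-2 + 3))          1111111000000000
step 5: u <- ((lane // -2) + (lane // 3)) 1111111000000000
step 6: u <- lane                    1111111000000000
step 7: u <- min(max(u, -5), 5)      0000000111111111
step 8: s <- (max(s, 10) // -2)      0000000111111111

Answer: 9 steps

s: 8,8,8,8,8,8,8,-5,-5,-5,-5,-5,-5,-5,-5,-5
u: 0,1,2,3,4,5,6,-4,-4,-4,-4,-4,-4,-4,-4,-4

steps = 9; useful = 103; efficiency = 103/144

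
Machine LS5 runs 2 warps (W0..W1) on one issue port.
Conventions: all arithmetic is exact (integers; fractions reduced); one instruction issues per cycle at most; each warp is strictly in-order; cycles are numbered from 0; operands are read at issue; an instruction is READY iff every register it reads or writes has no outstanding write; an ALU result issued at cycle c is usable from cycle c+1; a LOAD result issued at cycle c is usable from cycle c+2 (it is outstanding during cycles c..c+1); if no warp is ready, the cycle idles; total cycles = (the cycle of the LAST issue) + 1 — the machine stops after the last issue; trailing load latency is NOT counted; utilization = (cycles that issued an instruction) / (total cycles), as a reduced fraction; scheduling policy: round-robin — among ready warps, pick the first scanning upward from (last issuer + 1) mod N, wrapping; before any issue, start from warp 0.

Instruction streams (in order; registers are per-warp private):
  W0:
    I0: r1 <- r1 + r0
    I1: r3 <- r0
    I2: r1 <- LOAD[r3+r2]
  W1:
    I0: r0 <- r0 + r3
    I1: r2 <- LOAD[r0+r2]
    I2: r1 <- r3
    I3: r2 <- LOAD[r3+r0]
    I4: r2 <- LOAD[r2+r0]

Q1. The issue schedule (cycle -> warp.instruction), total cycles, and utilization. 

cycle 0: W0.I0
cycle 1: W1.I0
cycle 2: W0.I1
cycle 3: W1.I1
cycle 4: W0.I2
cycle 5: W1.I2
cycle 6: W1.I3
cycle 7: idle
cycle 8: W1.I4

Answer: 9 cycles, utilization 8/9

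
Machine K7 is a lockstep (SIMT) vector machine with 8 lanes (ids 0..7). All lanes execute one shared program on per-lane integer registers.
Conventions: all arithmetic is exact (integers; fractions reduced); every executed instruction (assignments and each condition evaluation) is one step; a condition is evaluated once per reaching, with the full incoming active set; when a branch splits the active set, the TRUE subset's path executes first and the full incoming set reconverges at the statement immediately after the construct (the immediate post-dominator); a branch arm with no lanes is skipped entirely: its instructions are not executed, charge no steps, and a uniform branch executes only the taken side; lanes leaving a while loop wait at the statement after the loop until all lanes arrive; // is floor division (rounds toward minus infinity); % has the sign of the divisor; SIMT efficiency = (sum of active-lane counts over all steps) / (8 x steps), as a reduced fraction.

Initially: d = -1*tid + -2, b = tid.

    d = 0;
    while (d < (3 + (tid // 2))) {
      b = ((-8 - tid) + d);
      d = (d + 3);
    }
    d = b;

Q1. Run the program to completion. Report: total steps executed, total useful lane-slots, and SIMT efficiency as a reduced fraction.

Answer: 9 steps, 66 useful, 11/12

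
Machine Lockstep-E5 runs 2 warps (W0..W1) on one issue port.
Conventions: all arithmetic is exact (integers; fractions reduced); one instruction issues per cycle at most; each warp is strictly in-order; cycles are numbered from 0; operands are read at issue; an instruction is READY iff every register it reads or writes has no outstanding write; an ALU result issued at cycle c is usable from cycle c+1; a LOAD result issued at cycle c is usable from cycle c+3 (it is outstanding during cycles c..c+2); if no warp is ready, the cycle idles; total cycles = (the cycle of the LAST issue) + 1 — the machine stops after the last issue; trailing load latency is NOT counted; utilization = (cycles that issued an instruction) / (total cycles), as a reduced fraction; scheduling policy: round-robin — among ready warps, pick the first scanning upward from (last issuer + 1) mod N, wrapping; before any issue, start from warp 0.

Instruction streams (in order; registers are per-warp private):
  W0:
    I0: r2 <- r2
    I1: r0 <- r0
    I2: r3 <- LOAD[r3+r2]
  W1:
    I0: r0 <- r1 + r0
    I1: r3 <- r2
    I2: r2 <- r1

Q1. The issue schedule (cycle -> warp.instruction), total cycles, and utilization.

cycle 0: W0.I0
cycle 1: W1.I0
cycle 2: W0.I1
cycle 3: W1.I1
cycle 4: W0.I2
cycle 5: W1.I2

Answer: 6 cycles, utilization 1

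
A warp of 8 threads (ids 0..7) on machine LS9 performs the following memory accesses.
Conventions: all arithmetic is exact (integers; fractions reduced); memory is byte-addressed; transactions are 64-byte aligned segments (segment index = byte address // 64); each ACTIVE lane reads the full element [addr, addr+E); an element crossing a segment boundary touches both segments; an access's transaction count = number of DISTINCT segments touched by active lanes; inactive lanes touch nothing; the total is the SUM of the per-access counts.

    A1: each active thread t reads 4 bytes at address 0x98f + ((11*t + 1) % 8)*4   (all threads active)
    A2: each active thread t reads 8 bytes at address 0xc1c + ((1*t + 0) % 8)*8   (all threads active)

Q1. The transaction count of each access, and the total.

A1: 1 transaction
A2: 2 transactions

Answer: 1,2; total 3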